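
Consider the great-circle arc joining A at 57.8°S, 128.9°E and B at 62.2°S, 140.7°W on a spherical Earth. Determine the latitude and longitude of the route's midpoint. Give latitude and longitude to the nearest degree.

≈ 68°S, 170°E

From cos δ = sin φ₁ sin φ₂ + cos φ₁ cos φ₂ cos Δλ, the central angle is δ ≈ 0.728 rad (41.7°).
Interpolate at f = 1/2 with slerp weights a = sin((1−f)δ)/sin δ ≈ 0.535, b = sin(fδ)/sin δ ≈ 0.535.
p = a·p₁ + b·p₂ ≈ (-0.372, 0.064, -0.926); φ = arcsin(p_z) ≈ -67.82°, λ = atan2(p_y, p_x) ≈ 170.27°.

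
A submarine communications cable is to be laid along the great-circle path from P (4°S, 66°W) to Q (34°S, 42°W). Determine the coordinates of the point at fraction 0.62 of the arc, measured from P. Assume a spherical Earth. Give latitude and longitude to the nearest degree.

≈ (23°S, 52°W)

From cos δ = sin φ₁ sin φ₂ + cos φ₁ cos φ₂ cos Δλ, the central angle is δ ≈ 0.653 rad (37.4°).
Interpolate at f = 0.62 with slerp weights a = sin((1−f)δ)/sin δ ≈ 0.404, b = sin(fδ)/sin δ ≈ 0.648.
p = a·p₁ + b·p₂ ≈ (0.563, -0.728, -0.391); φ = arcsin(p_z) ≈ -23.00°, λ = atan2(p_y, p_x) ≈ -52.26°.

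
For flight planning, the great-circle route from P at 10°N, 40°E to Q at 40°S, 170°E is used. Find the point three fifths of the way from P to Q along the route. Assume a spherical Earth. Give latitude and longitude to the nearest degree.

The haversine formula gives a central angle δ ≈ 2.210 rad (126.6°) between the endpoints.
Interpolate at f = 3/5 with slerp weights a = sin((1−f)δ)/sin δ ≈ 0.963, b = sin(fδ)/sin δ ≈ 1.209.
p = a·p₁ + b·p₂ ≈ (-0.185, 0.771, -0.610); φ = arcsin(p_z) ≈ -37.57°, λ = atan2(p_y, p_x) ≈ 103.50°.

≈ 38°S, 104°E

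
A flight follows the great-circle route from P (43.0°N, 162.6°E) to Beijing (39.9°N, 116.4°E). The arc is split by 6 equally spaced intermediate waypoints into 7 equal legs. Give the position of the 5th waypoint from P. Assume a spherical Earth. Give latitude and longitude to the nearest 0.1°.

≈ (42.7°N, 128.9°E)

The haversine formula gives a central angle δ ≈ 0.599 rad (34.3°) between the endpoints.
Interpolate at f = 5/7 with slerp weights a = sin((1−f)δ)/sin δ ≈ 0.302, b = sin(fδ)/sin δ ≈ 0.736.
p = a·p₁ + b·p₂ ≈ (-0.462, 0.572, 0.678); φ = arcsin(p_z) ≈ 42.69°, λ = atan2(p_y, p_x) ≈ 128.93°.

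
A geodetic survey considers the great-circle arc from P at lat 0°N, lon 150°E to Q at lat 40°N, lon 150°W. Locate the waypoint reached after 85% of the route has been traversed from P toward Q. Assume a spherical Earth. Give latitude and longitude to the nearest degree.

≈ lat 36°N, lon 162°W

Convert each endpoint to a unit vector on the sphere (x = cos φ cos λ, y = cos φ sin λ, z = sin φ).
The central angle between the endpoints is δ = arccos(p₁·p₂) ≈ 1.178 rad (67.5°).
Interpolate at f = 0.85 with slerp weights a = sin((1−f)δ)/sin δ ≈ 0.190, b = sin(fδ)/sin δ ≈ 0.912.
p = a·p₁ + b·p₂ ≈ (-0.770, -0.254, 0.586); φ = arcsin(p_z) ≈ 35.87°, λ = atan2(p_y, p_x) ≈ -161.73°.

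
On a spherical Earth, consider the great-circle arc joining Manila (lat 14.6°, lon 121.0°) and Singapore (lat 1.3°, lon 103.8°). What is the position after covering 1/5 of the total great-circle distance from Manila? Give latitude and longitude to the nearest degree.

The haversine formula gives a central angle δ ≈ 0.377 rad (21.6°) between the endpoints.
Interpolate at f = 1/5 with slerp weights a = sin((1−f)δ)/sin δ ≈ 0.807, b = sin(fδ)/sin δ ≈ 0.205.
p = a·p₁ + b·p₂ ≈ (-0.451, 0.868, 0.208); φ = arcsin(p_z) ≈ 12.01°, λ = atan2(p_y, p_x) ≈ 117.45°.

≈ lat 12°, lon 117°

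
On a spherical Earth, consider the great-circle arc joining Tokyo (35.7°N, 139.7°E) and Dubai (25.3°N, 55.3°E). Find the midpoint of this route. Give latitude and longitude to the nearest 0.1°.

Convert each endpoint to a unit vector on the sphere (x = cos φ cos λ, y = cos φ sin λ, z = sin φ).
The central angle between the endpoints is δ = arccos(p₁·p₂) ≈ 1.244 rad (71.3°).
Interpolate at f = 1/2 with slerp weights a = sin((1−f)δ)/sin δ ≈ 0.615, b = sin(fδ)/sin δ ≈ 0.615.
p = a·p₁ + b·p₂ ≈ (-0.064, 0.780, 0.622); φ = arcsin(p_z) ≈ 38.46°, λ = atan2(p_y, p_x) ≈ 94.72°.

≈ 38.5°N, 94.7°E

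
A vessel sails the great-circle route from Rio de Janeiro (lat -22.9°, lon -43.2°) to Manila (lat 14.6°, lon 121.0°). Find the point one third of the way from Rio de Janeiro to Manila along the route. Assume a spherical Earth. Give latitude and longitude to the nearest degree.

≈ lat -34°, lon 18°

The haversine formula gives a central angle δ ≈ 2.843 rad (162.9°) between the endpoints.
Interpolate at f = 1/3 with slerp weights a = sin((1−f)δ)/sin δ ≈ 3.225, b = sin(fδ)/sin δ ≈ 2.764.
p = a·p₁ + b·p₂ ≈ (0.788, 0.259, -0.558); φ = arcsin(p_z) ≈ -33.94°, λ = atan2(p_y, p_x) ≈ 18.17°.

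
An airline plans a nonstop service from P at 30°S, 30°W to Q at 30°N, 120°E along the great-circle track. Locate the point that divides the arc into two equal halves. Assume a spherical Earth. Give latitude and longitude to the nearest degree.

≈ 0°N, 45°E

Write both endpoints as unit vectors p₁, p₂ with components (cos φ cos λ, cos φ sin λ, sin φ).
The central angle between the endpoints is δ = arccos(p₁·p₂) ≈ 2.689 rad (154.1°).
Interpolate at f = 1/2 with slerp weights a = sin((1−f)δ)/sin δ ≈ 2.231, b = sin(fδ)/sin δ ≈ 2.231.
p = a·p₁ + b·p₂ ≈ (0.707, 0.707, 0.000); φ = arcsin(p_z) ≈ 0.00°, λ = atan2(p_y, p_x) ≈ 45.00°.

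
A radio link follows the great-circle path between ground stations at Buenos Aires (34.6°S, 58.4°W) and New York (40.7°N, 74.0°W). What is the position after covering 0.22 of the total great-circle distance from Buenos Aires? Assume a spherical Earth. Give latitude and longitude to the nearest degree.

≈ (18°S, 62°W)

Write both endpoints as unit vectors p₁, p₂ with components (cos φ cos λ, cos φ sin λ, sin φ).
The central angle between the endpoints is δ = arccos(p₁·p₂) ≈ 1.338 rad (76.7°).
Interpolate at f = 0.22 with slerp weights a = sin((1−f)δ)/sin δ ≈ 0.888, b = sin(fδ)/sin δ ≈ 0.298.
p = a·p₁ + b·p₂ ≈ (0.445, -0.840, -0.310); φ = arcsin(p_z) ≈ -18.05°, λ = atan2(p_y, p_x) ≈ -62.07°.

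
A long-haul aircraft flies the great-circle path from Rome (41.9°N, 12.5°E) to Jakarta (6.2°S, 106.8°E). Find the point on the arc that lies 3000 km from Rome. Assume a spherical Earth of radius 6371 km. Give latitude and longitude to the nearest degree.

≈ 36°N, 46°E

The haversine formula gives a central angle δ ≈ 1.699 rad (97.3°) between the endpoints. The total great-circle distance is δ·R ≈ 1.699 × 6371 ≈ 10823 km, so the target fraction is f = 3000/10823 ≈ 0.277.
Interpolate at f ≈ 0.277 with slerp weights a = sin((1−f)δ)/sin δ ≈ 0.950, b = sin(fδ)/sin δ ≈ 0.457.
p = a·p₁ + b·p₂ ≈ (0.559, 0.588, 0.585); φ = arcsin(p_z) ≈ 35.78°, λ = atan2(p_y, p_x) ≈ 46.49°.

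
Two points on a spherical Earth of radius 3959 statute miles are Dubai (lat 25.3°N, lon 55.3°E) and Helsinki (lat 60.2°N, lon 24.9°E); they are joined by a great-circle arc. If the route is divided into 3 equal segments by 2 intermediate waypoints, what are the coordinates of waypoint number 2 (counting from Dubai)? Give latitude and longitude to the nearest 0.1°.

The haversine formula gives a central angle δ ≈ 0.710 rad (40.7°) between the endpoints.
Interpolate at f = 2/3 with slerp weights a = sin((1−f)δ)/sin δ ≈ 0.360, b = sin(fδ)/sin δ ≈ 0.699.
p = a·p₁ + b·p₂ ≈ (0.500, 0.414, 0.761); φ = arcsin(p_z) ≈ 49.52°, λ = atan2(p_y, p_x) ≈ 39.58°.

≈ lat 49.5°N, lon 39.6°E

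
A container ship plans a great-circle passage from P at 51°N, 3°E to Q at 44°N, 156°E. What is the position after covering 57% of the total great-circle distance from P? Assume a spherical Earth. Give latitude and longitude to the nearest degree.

Write both endpoints as unit vectors p₁, p₂ with components (cos φ cos λ, cos φ sin λ, sin φ).
The central angle between the endpoints is δ = arccos(p₁·p₂) ≈ 1.434 rad (82.2°).
Interpolate at f = 0.57 with slerp weights a = sin((1−f)δ)/sin δ ≈ 0.584, b = sin(fδ)/sin δ ≈ 0.736.
p = a·p₁ + b·p₂ ≈ (-0.117, 0.235, 0.965); φ = arcsin(p_z) ≈ 74.80°, λ = atan2(p_y, p_x) ≈ 116.50°.

≈ 75°N, 116°E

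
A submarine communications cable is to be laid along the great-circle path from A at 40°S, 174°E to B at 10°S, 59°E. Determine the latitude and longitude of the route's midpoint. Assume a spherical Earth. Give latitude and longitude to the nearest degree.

The haversine formula gives a central angle δ ≈ 1.780 rad (102.0°) between the endpoints.
Interpolate at f = 1/2 with slerp weights a = sin((1−f)δ)/sin δ ≈ 0.794, b = sin(fδ)/sin δ ≈ 0.794.
p = a·p₁ + b·p₂ ≈ (-0.202, 0.734, -0.648); φ = arcsin(p_z) ≈ -40.42°, λ = atan2(p_y, p_x) ≈ 105.40°.

≈ 40°S, 105°E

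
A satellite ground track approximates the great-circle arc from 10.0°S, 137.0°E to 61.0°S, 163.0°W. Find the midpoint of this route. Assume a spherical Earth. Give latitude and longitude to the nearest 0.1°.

≈ 38.9°S, 155.9°E

The haversine formula gives a central angle δ ≈ 1.170 rad (67.0°) between the endpoints.
Interpolate at f = 1/2 with slerp weights a = sin((1−f)δ)/sin δ ≈ 0.600, b = sin(fδ)/sin δ ≈ 0.600.
p = a·p₁ + b·p₂ ≈ (-0.710, 0.318, -0.629); φ = arcsin(p_z) ≈ -38.94°, λ = atan2(p_y, p_x) ≈ 155.89°.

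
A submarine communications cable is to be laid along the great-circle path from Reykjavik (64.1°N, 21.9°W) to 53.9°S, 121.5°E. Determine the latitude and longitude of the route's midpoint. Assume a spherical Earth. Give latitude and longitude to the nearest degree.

Convert each endpoint to a unit vector on the sphere (x = cos φ cos λ, y = cos φ sin λ, z = sin φ).
The central angle between the endpoints is δ = arccos(p₁·p₂) ≈ 2.775 rad (159.0°).
Interpolate at f = 1/2 with slerp weights a = sin((1−f)δ)/sin δ ≈ 2.741, b = sin(fδ)/sin δ ≈ 2.741.
p = a·p₁ + b·p₂ ≈ (0.267, 0.930, 0.251); φ = arcsin(p_z) ≈ 14.54°, λ = atan2(p_y, p_x) ≈ 73.99°.

≈ 15°N, 74°E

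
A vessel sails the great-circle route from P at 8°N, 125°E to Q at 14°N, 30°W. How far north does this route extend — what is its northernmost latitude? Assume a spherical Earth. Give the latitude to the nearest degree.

≈ 42°N

The great circle lies in the plane with unit normal n̂ = (p₁ × p₂)/|p₁ × p₂|.
Here n̂_z ≈ -0.742; the vertex latitude is φ_max = arccos|n̂_z| ≈ 42.1°.
Check via Clairaut: cos φ_max = |cos φ₁| · sin C = cos(8.0°)·sin(48.6°) ≈ 0.742, again giving ≈ 42.1°.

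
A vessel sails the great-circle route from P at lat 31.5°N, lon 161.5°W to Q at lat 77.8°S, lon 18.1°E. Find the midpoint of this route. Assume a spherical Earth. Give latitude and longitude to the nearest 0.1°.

From cos δ = sin φ₁ sin φ₂ + cos φ₁ cos φ₂ cos Δλ, the central angle is δ ≈ 2.333 rad (133.7°).
Interpolate at f = 1/2 with slerp weights a = sin((1−f)δ)/sin δ ≈ 1.272, b = sin(fδ)/sin δ ≈ 1.272.
p = a·p₁ + b·p₂ ≈ (-0.773, -0.261, -0.579); φ = arcsin(p_z) ≈ -35.35°, λ = atan2(p_y, p_x) ≈ -161.37°.

≈ lat 35.3°S, lon 161.4°W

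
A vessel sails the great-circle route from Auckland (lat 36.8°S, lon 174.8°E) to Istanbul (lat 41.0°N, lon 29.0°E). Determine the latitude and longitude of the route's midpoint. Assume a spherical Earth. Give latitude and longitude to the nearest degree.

≈ lat 7°N, lon 107°E

Write both endpoints as unit vectors p₁, p₂ with components (cos φ cos λ, cos φ sin λ, sin φ).
The central angle between the endpoints is δ = arccos(p₁·p₂) ≈ 2.674 rad (153.2°).
Interpolate at f = 1/2 with slerp weights a = sin((1−f)δ)/sin δ ≈ 2.160, b = sin(fδ)/sin δ ≈ 2.160.
p = a·p₁ + b·p₂ ≈ (-0.297, 0.947, 0.123); φ = arcsin(p_z) ≈ 7.08°, λ = atan2(p_y, p_x) ≈ 107.39°.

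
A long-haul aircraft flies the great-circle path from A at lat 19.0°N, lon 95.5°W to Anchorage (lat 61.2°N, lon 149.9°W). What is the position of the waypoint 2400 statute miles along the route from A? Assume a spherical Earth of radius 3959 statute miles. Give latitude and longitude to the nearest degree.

≈ lat 48°N, lon 119°W

From cos δ = sin φ₁ sin φ₂ + cos φ₁ cos φ₂ cos Δλ, the central angle is δ ≈ 0.988 rad (56.6°). The total great-circle distance is δ·R ≈ 0.988 × 3959 ≈ 3911 mi, so the target fraction is f = 2400/3911 ≈ 0.614.
Interpolate at f ≈ 0.614 with slerp weights a = sin((1−f)δ)/sin δ ≈ 0.446, b = sin(fδ)/sin δ ≈ 0.682.
p = a·p₁ + b·p₂ ≈ (-0.325, -0.585, 0.743); φ = arcsin(p_z) ≈ 48.01°, λ = atan2(p_y, p_x) ≈ -119.05°.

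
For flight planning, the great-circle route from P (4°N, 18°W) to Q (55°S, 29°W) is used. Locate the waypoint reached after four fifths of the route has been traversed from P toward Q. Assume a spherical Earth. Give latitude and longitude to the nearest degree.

Write both endpoints as unit vectors p₁, p₂ with components (cos φ cos λ, cos φ sin λ, sin φ).
The central angle between the endpoints is δ = arccos(p₁·p₂) ≈ 1.042 rad (59.7°).
Interpolate at f = 4/5 with slerp weights a = sin((1−f)δ)/sin δ ≈ 0.240, b = sin(fδ)/sin δ ≈ 0.857.
p = a·p₁ + b·p₂ ≈ (0.657, -0.312, -0.686); φ = arcsin(p_z) ≈ -43.29°, λ = atan2(p_y, p_x) ≈ -25.41°.

≈ (43°S, 25°W)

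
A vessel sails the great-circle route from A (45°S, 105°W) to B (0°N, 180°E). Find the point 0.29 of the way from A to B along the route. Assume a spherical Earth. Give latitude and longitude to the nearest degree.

≈ (37°S, 134°W)

Convert each endpoint to a unit vector on the sphere (x = cos φ cos λ, y = cos φ sin λ, z = sin φ).
The central angle between the endpoints is δ = arccos(p₁·p₂) ≈ 1.387 rad (79.5°).
Interpolate at f = 0.29 with slerp weights a = sin((1−f)δ)/sin δ ≈ 0.847, b = sin(fδ)/sin δ ≈ 0.398.
p = a·p₁ + b·p₂ ≈ (-0.553, -0.579, -0.599); φ = arcsin(p_z) ≈ -36.81°, λ = atan2(p_y, p_x) ≈ -133.71°.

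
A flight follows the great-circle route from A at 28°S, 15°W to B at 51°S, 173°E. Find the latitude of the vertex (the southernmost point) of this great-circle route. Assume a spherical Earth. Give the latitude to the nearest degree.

≈ 85°S

The great circle lies in the plane with unit normal n̂ = (p₁ × p₂)/|p₁ × p₂|.
Here n̂_z ≈ -0.079; the vertex latitude is φ_max = arccos|n̂_z| ≈ 85.5°.
Check via Clairaut: cos φ_max = |cos φ₁| · sin C = cos(28.0°)·sin(174.9°) ≈ 0.079, again giving ≈ 85.5°.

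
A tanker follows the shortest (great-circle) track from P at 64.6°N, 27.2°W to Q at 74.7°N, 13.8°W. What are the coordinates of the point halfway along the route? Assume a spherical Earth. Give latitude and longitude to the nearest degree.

Convert each endpoint to a unit vector on the sphere (x = cos φ cos λ, y = cos φ sin λ, z = sin φ).
The central angle between the endpoints is δ = arccos(p₁·p₂) ≈ 0.193 rad (11.1°).
Interpolate at f = 1/2 with slerp weights a = sin((1−f)δ)/sin δ ≈ 0.502, b = sin(fδ)/sin δ ≈ 0.502.
p = a·p₁ + b·p₂ ≈ (0.320, -0.130, 0.938); φ = arcsin(p_z) ≈ 69.77°, λ = atan2(p_y, p_x) ≈ -22.10°.

≈ 70°N, 22°W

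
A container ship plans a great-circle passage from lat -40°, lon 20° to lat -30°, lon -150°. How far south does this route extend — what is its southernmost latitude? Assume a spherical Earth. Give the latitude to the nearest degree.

≈ -83°

The great circle lies in the plane with unit normal n̂ = (p₁ × p₂)/|p₁ × p₂|.
Here n̂_z ≈ -0.122; the vertex latitude is φ_max = arccos|n̂_z| ≈ 83.0°.
Check via Clairaut: cos φ_max = |cos φ₁| · sin C = cos(40.0°)·sin(170.8°) ≈ 0.122, again giving ≈ 83.0°.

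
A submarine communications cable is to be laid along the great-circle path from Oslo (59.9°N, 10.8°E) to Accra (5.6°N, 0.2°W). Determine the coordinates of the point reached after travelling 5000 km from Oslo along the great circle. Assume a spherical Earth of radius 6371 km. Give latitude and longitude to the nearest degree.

≈ 16°N, 1°E

From cos δ = sin φ₁ sin φ₂ + cos φ₁ cos φ₂ cos Δλ, the central angle is δ ≈ 0.959 rad (54.9°). The total great-circle distance is δ·R ≈ 0.959 × 6371 ≈ 6110 km, so the target fraction is f = 5000/6110 ≈ 0.818.
Interpolate at f ≈ 0.818 with slerp weights a = sin((1−f)δ)/sin δ ≈ 0.212, b = sin(fδ)/sin δ ≈ 0.863.
p = a·p₁ + b·p₂ ≈ (0.963, 0.017, 0.267); φ = arcsin(p_z) ≈ 15.51°, λ = atan2(p_y, p_x) ≈ 1.00°.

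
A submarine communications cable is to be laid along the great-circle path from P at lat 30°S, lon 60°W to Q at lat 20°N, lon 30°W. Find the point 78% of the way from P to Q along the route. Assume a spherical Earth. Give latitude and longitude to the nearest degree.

≈ lat 9°N, lon 37°W

Convert each endpoint to a unit vector on the sphere (x = cos φ cos λ, y = cos φ sin λ, z = sin φ).
The central angle between the endpoints is δ = arccos(p₁·p₂) ≈ 1.008 rad (57.7°).
Interpolate at f = 0.78 with slerp weights a = sin((1−f)δ)/sin δ ≈ 0.260, b = sin(fδ)/sin δ ≈ 0.837.
p = a·p₁ + b·p₂ ≈ (0.794, -0.588, 0.156); φ = arcsin(p_z) ≈ 8.98°, λ = atan2(p_y, p_x) ≈ -36.55°.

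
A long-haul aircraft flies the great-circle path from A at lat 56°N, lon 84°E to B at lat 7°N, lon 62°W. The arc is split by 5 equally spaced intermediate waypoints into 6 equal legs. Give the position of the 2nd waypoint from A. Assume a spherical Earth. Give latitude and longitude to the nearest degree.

Convert each endpoint to a unit vector on the sphere (x = cos φ cos λ, y = cos φ sin λ, z = sin φ).
The central angle between the endpoints is δ = arccos(p₁·p₂) ≈ 1.938 rad (111.0°).
Interpolate at f = 2/6 with slerp weights a = sin((1−f)δ)/sin δ ≈ 1.030, b = sin(fδ)/sin δ ≈ 0.645.
p = a·p₁ + b·p₂ ≈ (0.361, 0.008, 0.933); φ = arcsin(p_z) ≈ 68.85°, λ = atan2(p_y, p_x) ≈ 1.20°.

≈ lat 69°N, lon 1°E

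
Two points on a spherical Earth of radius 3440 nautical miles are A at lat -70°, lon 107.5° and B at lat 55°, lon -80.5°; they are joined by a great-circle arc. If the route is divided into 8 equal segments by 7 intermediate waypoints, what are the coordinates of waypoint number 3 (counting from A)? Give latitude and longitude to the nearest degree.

≈ lat -47°, lon -95°

From cos δ = sin φ₁ sin φ₂ + cos φ₁ cos φ₂ cos Δλ, the central angle is δ ≈ 2.873 rad (164.6°).
Interpolate at f = 3/8 with slerp weights a = sin((1−f)δ)/sin δ ≈ 3.667, b = sin(fδ)/sin δ ≈ 3.313.
p = a·p₁ + b·p₂ ≈ (-0.064, -0.678, -0.733); φ = arcsin(p_z) ≈ -47.10°, λ = atan2(p_y, p_x) ≈ -95.36°.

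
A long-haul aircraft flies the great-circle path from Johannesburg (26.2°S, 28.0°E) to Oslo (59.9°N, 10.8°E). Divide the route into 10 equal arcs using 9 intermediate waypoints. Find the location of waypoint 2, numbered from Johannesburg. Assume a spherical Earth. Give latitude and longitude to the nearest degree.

Convert each endpoint to a unit vector on the sphere (x = cos φ cos λ, y = cos φ sin λ, z = sin φ).
The central angle between the endpoints is δ = arccos(p₁·p₂) ≈ 1.523 rad (87.3°).
Interpolate at f = 2/10 with slerp weights a = sin((1−f)δ)/sin δ ≈ 0.940, b = sin(fδ)/sin δ ≈ 0.300.
p = a·p₁ + b·p₂ ≈ (0.892, 0.424, -0.155); φ = arcsin(p_z) ≈ -8.92°, λ = atan2(p_y, p_x) ≈ 25.42°.

≈ 9°S, 25°E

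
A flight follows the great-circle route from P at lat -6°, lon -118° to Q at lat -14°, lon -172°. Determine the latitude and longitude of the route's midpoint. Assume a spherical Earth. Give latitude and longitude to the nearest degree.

Convert each endpoint to a unit vector on the sphere (x = cos φ cos λ, y = cos φ sin λ, z = sin φ).
The central angle between the endpoints is δ = arccos(p₁·p₂) ≈ 0.937 rad (53.7°).
Interpolate at f = 1/2 with slerp weights a = sin((1−f)δ)/sin δ ≈ 0.560, b = sin(fδ)/sin δ ≈ 0.560.
p = a·p₁ + b·p₂ ≈ (-0.800, -0.568, -0.194); φ = arcsin(p_z) ≈ -11.19°, λ = atan2(p_y, p_x) ≈ -144.64°.

≈ lat -11°, lon -145°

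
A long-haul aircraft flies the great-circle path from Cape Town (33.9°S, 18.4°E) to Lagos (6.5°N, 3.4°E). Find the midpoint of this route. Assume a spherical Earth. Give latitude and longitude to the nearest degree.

The haversine formula gives a central angle δ ≈ 0.747 rad (42.8°) between the endpoints.
Interpolate at f = 1/2 with slerp weights a = sin((1−f)δ)/sin δ ≈ 0.537, b = sin(fδ)/sin δ ≈ 0.537.
p = a·p₁ + b·p₂ ≈ (0.956, 0.172, -0.239); φ = arcsin(p_z) ≈ -13.81°, λ = atan2(p_y, p_x) ≈ 10.22°.

≈ 14°S, 10°E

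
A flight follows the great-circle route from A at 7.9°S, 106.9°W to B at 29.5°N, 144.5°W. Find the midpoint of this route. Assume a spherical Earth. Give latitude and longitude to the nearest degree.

≈ 11°N, 124°W

The haversine formula gives a central angle δ ≈ 0.908 rad (52.0°) between the endpoints.
Interpolate at f = 1/2 with slerp weights a = sin((1−f)δ)/sin δ ≈ 0.556, b = sin(fδ)/sin δ ≈ 0.556.
p = a·p₁ + b·p₂ ≈ (-0.554, -0.808, 0.197); φ = arcsin(p_z) ≈ 11.39°, λ = atan2(p_y, p_x) ≈ -124.44°.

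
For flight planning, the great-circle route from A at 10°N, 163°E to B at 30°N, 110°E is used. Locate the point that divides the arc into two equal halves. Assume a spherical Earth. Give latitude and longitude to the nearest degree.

Convert each endpoint to a unit vector on the sphere (x = cos φ cos λ, y = cos φ sin λ, z = sin φ).
The central angle between the endpoints is δ = arccos(p₁·p₂) ≈ 0.927 rad (53.1°).
Interpolate at f = 1/2 with slerp weights a = sin((1−f)δ)/sin δ ≈ 0.559, b = sin(fδ)/sin δ ≈ 0.559.
p = a·p₁ + b·p₂ ≈ (-0.692, 0.616, 0.377); φ = arcsin(p_z) ≈ 22.12°, λ = atan2(p_y, p_x) ≈ 138.33°.

≈ 22°N, 138°E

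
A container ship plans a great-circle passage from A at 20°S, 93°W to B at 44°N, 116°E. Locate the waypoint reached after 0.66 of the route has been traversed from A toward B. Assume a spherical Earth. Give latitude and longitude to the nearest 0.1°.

≈ 50.2°N, 168.3°W

From cos δ = sin φ₁ sin φ₂ + cos φ₁ cos φ₂ cos Δλ, the central angle is δ ≈ 2.548 rad (146.0°).
Interpolate at f = 0.66 with slerp weights a = sin((1−f)δ)/sin δ ≈ 1.362, b = sin(fδ)/sin δ ≈ 1.776.
p = a·p₁ + b·p₂ ≈ (-0.627, -0.129, 0.768); φ = arcsin(p_z) ≈ 50.19°, λ = atan2(p_y, p_x) ≈ -168.34°.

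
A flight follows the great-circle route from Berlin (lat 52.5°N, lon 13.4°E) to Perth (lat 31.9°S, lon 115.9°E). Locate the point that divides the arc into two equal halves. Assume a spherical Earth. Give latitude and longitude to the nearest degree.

Convert each endpoint to a unit vector on the sphere (x = cos φ cos λ, y = cos φ sin λ, z = sin φ).
The central angle between the endpoints is δ = arccos(p₁·p₂) ≈ 2.131 rad (122.1°).
Interpolate at f = 1/2 with slerp weights a = sin((1−f)δ)/sin δ ≈ 1.033, b = sin(fδ)/sin δ ≈ 1.033.
p = a·p₁ + b·p₂ ≈ (0.229, 0.934, 0.274); φ = arcsin(p_z) ≈ 15.88°, λ = atan2(p_y, p_x) ≈ 76.25°.

≈ lat 16°N, lon 76°E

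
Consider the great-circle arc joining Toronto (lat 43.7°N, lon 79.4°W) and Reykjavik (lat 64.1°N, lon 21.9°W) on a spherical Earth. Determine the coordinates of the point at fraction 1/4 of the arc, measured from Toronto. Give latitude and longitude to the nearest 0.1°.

Write both endpoints as unit vectors p₁, p₂ with components (cos φ cos λ, cos φ sin λ, sin φ).
The central angle between the endpoints is δ = arccos(p₁·p₂) ≈ 0.658 rad (37.7°).
Interpolate at f = 1/4 with slerp weights a = sin((1−f)δ)/sin δ ≈ 0.775, b = sin(fδ)/sin δ ≈ 0.268.
p = a·p₁ + b·p₂ ≈ (0.212, -0.594, 0.776); φ = arcsin(p_z) ≈ 50.90°, λ = atan2(p_y, p_x) ≈ -70.40°.

≈ lat 50.9°N, lon 70.4°W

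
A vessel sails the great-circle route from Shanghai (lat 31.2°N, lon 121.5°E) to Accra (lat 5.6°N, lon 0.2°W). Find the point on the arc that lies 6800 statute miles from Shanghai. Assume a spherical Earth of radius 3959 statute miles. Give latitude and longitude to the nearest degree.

The haversine formula gives a central angle δ ≈ 1.979 rad (113.4°) between the endpoints. The total great-circle distance is δ·R ≈ 1.979 × 3959 ≈ 7834 mi, so the target fraction is f = 6800/7834 ≈ 0.868.
Interpolate at f ≈ 0.868 with slerp weights a = sin((1−f)δ)/sin δ ≈ 0.281, b = sin(fδ)/sin δ ≈ 1.078.
p = a·p₁ + b·p₂ ≈ (0.947, 0.201, 0.251); φ = arcsin(p_z) ≈ 14.53°, λ = atan2(p_y, p_x) ≈ 12.01°.

≈ lat 15°N, lon 12°E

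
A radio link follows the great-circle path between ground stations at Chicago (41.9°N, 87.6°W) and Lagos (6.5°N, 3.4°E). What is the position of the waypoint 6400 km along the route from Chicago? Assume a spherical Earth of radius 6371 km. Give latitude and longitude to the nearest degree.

Write both endpoints as unit vectors p₁, p₂ with components (cos φ cos λ, cos φ sin λ, sin φ).
The central angle between the endpoints is δ = arccos(p₁·p₂) ≈ 1.508 rad (86.4°). The total great-circle distance is δ·R ≈ 1.508 × 6371 ≈ 9608 km, so the target fraction is f = 6400/9608 ≈ 0.666.
Interpolate at f ≈ 0.666 with slerp weights a = sin((1−f)δ)/sin δ ≈ 0.483, b = sin(fδ)/sin δ ≈ 0.846.
p = a·p₁ + b·p₂ ≈ (0.854, -0.310, 0.419); φ = arcsin(p_z) ≈ 24.75°, λ = atan2(p_y, p_x) ≈ -19.94°.

≈ 25°N, 20°W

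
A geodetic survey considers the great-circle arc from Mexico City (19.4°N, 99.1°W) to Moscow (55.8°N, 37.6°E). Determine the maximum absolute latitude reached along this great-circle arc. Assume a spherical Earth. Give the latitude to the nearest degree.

≈ 69°N

The great circle lies in the plane with unit normal n̂ = (p₁ × p₂)/|p₁ × p₂|.
Here n̂_z ≈ +0.366; the vertex latitude is φ_max = arccos|n̂_z| ≈ 68.5°.
Check via Clairaut: cos φ_max = |cos φ₁| · sin C = cos(19.4°)·sin(22.8°) ≈ 0.366, again giving ≈ 68.5°.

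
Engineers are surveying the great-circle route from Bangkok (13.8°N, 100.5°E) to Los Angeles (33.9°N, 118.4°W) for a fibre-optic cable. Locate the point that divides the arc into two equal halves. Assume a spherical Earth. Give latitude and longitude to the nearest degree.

≈ (52°N, 159°E)

The haversine formula gives a central angle δ ≈ 2.088 rad (119.6°) between the endpoints.
Interpolate at f = 1/2 with slerp weights a = sin((1−f)δ)/sin δ ≈ 0.994, b = sin(fδ)/sin δ ≈ 0.994.
p = a·p₁ + b·p₂ ≈ (-0.568, 0.223, 0.792); φ = arcsin(p_z) ≈ 52.35°, λ = atan2(p_y, p_x) ≈ 158.54°.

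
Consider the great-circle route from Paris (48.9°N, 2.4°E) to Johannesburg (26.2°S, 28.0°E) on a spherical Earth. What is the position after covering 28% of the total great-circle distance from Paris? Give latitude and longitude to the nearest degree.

≈ 28°N, 12°E

Convert each endpoint to a unit vector on the sphere (x = cos φ cos λ, y = cos φ sin λ, z = sin φ).
The central angle between the endpoints is δ = arccos(p₁·p₂) ≈ 1.370 rad (78.5°).
Interpolate at f = 0.28 with slerp weights a = sin((1−f)δ)/sin δ ≈ 0.851, b = sin(fδ)/sin δ ≈ 0.382.
p = a·p₁ + b·p₂ ≈ (0.862, 0.184, 0.473); φ = arcsin(p_z) ≈ 28.22°, λ = atan2(p_y, p_x) ≈ 12.07°.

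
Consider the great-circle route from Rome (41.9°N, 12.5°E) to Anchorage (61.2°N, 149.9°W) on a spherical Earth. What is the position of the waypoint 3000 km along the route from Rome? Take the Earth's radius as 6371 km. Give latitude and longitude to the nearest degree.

From cos δ = sin φ₁ sin φ₂ + cos φ₁ cos φ₂ cos Δλ, the central angle is δ ≈ 1.325 rad (75.9°). The total great-circle distance is δ·R ≈ 1.325 × 6371 ≈ 8441 km, so the target fraction is f = 3000/8441 ≈ 0.355.
Interpolate at f ≈ 0.355 with slerp weights a = sin((1−f)δ)/sin δ ≈ 0.777, b = sin(fδ)/sin δ ≈ 0.468.
p = a·p₁ + b·p₂ ≈ (0.370, 0.012, 0.929); φ = arcsin(p_z) ≈ 68.28°, λ = atan2(p_y, p_x) ≈ 1.89°.

≈ 68°N, 2°E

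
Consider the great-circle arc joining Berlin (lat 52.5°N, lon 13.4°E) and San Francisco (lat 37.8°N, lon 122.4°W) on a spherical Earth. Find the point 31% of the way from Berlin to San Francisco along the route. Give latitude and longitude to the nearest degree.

Write both endpoints as unit vectors p₁, p₂ with components (cos φ cos λ, cos φ sin λ, sin φ).
The central angle between the endpoints is δ = arccos(p₁·p₂) ≈ 1.429 rad (81.9°).
Interpolate at f = 0.31 with slerp weights a = sin((1−f)δ)/sin δ ≈ 0.842, b = sin(fδ)/sin δ ≈ 0.433.
p = a·p₁ + b·p₂ ≈ (0.315, -0.170, 0.934); φ = arcsin(p_z) ≈ 69.00°, λ = atan2(p_y, p_x) ≈ -28.32°.

≈ lat 69°N, lon 28°W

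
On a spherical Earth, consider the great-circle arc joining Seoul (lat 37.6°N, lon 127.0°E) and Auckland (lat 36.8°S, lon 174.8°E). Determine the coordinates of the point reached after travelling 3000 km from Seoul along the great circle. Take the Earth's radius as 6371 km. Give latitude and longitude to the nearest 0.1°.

Write both endpoints as unit vectors p₁, p₂ with components (cos φ cos λ, cos φ sin λ, sin φ).
The central angle between the endpoints is δ = arccos(p₁·p₂) ≈ 1.510 rad (86.5°). The total great-circle distance is δ·R ≈ 1.510 × 6371 ≈ 9621 km, so the target fraction is f = 3000/9621 ≈ 0.312.
Interpolate at f ≈ 0.312 with slerp weights a = sin((1−f)δ)/sin δ ≈ 0.864, b = sin(fδ)/sin δ ≈ 0.455.
p = a·p₁ + b·p₂ ≈ (-0.774, 0.579, 0.255); φ = arcsin(p_z) ≈ 14.75°, λ = atan2(p_y, p_x) ≈ 143.19°.

≈ lat 14.8°N, lon 143.2°E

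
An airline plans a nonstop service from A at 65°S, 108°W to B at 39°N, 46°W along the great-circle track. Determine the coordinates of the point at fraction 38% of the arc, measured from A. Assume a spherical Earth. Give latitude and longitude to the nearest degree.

From cos δ = sin φ₁ sin φ₂ + cos φ₁ cos φ₂ cos Δλ, the central angle is δ ≈ 2.000 rad (114.6°).
Interpolate at f = 0.38 with slerp weights a = sin((1−f)δ)/sin δ ≈ 1.040, b = sin(fδ)/sin δ ≈ 0.758.
p = a·p₁ + b·p₂ ≈ (0.273, -0.842, -0.466); φ = arcsin(p_z) ≈ -27.77°, λ = atan2(p_y, p_x) ≈ -72.02°.

≈ 28°S, 72°W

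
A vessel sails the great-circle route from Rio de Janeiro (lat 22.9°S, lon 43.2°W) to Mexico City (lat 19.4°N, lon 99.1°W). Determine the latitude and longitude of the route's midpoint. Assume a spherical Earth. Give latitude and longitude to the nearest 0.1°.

≈ lat 2.0°S, lon 71.5°W

Write both endpoints as unit vectors p₁, p₂ with components (cos φ cos λ, cos φ sin λ, sin φ).
The central angle between the endpoints is δ = arccos(p₁·p₂) ≈ 1.205 rad (69.0°).
Interpolate at f = 1/2 with slerp weights a = sin((1−f)δ)/sin δ ≈ 0.607, b = sin(fδ)/sin δ ≈ 0.607.
p = a·p₁ + b·p₂ ≈ (0.317, -0.948, -0.035); φ = arcsin(p_z) ≈ -1.98°, λ = atan2(p_y, p_x) ≈ -71.51°.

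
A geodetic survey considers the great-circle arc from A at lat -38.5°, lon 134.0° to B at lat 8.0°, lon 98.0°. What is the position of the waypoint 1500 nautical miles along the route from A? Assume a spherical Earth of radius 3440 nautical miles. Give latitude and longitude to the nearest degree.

≈ lat -19°, lon 116°

The haversine formula gives a central angle δ ≈ 1.000 rad (57.3°) between the endpoints. The total great-circle distance is δ·R ≈ 1.000 × 3440 ≈ 3440 nmi, so the target fraction is f = 1500/3440 ≈ 0.436.
Interpolate at f ≈ 0.436 with slerp weights a = sin((1−f)δ)/sin δ ≈ 0.635, b = sin(fδ)/sin δ ≈ 0.502.
p = a·p₁ + b·p₂ ≈ (-0.415, 0.850, -0.326); φ = arcsin(p_z) ≈ -19.00°, λ = atan2(p_y, p_x) ≈ 116.00°.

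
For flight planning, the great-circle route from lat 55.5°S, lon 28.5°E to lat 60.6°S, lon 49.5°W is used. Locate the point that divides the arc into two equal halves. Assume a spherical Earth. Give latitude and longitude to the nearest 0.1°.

The haversine formula gives a central angle δ ≈ 0.683 rad (39.1°) between the endpoints.
Interpolate at f = 1/2 with slerp weights a = sin((1−f)δ)/sin δ ≈ 0.531, b = sin(fδ)/sin δ ≈ 0.531.
p = a·p₁ + b·p₂ ≈ (0.433, -0.055, -0.900); φ = arcsin(p_z) ≈ -64.10°, λ = atan2(p_y, p_x) ≈ -7.19°.

≈ lat 64.1°S, lon 7.2°W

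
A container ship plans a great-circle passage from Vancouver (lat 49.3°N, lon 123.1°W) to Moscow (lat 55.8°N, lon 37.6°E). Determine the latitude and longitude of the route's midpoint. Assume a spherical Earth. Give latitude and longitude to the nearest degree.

From cos δ = sin φ₁ sin φ₂ + cos φ₁ cos φ₂ cos Δλ, the central angle is δ ≈ 1.286 rad (73.7°).
Interpolate at f = 1/2 with slerp weights a = sin((1−f)δ)/sin δ ≈ 0.625, b = sin(fδ)/sin δ ≈ 0.625.
p = a·p₁ + b·p₂ ≈ (0.056, -0.127, 0.990); φ = arcsin(p_z) ≈ 82.03°, λ = atan2(p_y, p_x) ≈ -66.31°.

≈ lat 82°N, lon 66°W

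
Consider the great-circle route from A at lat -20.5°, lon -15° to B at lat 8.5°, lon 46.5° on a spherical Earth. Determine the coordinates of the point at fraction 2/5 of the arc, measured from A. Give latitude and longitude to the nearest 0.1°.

≈ lat -10.0°, lon 10.6°

Convert each endpoint to a unit vector on the sphere (x = cos φ cos λ, y = cos φ sin λ, z = sin φ).
The central angle between the endpoints is δ = arccos(p₁·p₂) ≈ 1.170 rad (67.0°).
Interpolate at f = 2/5 with slerp weights a = sin((1−f)δ)/sin δ ≈ 0.701, b = sin(fδ)/sin δ ≈ 0.490.
p = a·p₁ + b·p₂ ≈ (0.968, 0.181, -0.173); φ = arcsin(p_z) ≈ -9.97°, λ = atan2(p_y, p_x) ≈ 10.62°.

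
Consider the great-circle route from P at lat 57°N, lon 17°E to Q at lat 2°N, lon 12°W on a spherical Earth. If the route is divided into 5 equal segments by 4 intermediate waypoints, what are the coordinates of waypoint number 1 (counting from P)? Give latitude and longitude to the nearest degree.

Write both endpoints as unit vectors p₁, p₂ with components (cos φ cos λ, cos φ sin λ, sin φ).
The central angle between the endpoints is δ = arccos(p₁·p₂) ≈ 1.041 rad (59.6°).
Interpolate at f = 1/5 with slerp weights a = sin((1−f)δ)/sin δ ≈ 0.857, b = sin(fδ)/sin δ ≈ 0.240.
p = a·p₁ + b·p₂ ≈ (0.681, 0.087, 0.727); φ = arcsin(p_z) ≈ 46.67°, λ = atan2(p_y, p_x) ≈ 7.26°.

≈ lat 47°N, lon 7°E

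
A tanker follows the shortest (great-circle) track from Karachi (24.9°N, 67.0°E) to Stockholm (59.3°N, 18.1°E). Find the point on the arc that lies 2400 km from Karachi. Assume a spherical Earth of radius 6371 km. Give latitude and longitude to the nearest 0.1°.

From cos δ = sin φ₁ sin φ₂ + cos φ₁ cos φ₂ cos Δλ, the central angle is δ ≈ 0.841 rad (48.2°). The total great-circle distance is δ·R ≈ 0.841 × 6371 ≈ 5360 km, so the target fraction is f = 2400/5360 ≈ 0.448.
Interpolate at f ≈ 0.448 with slerp weights a = sin((1−f)δ)/sin δ ≈ 0.601, b = sin(fδ)/sin δ ≈ 0.493.
p = a·p₁ + b·p₂ ≈ (0.452, 0.580, 0.677); φ = arcsin(p_z) ≈ 42.63°, λ = atan2(p_y, p_x) ≈ 52.05°.

≈ 42.6°N, 52.0°E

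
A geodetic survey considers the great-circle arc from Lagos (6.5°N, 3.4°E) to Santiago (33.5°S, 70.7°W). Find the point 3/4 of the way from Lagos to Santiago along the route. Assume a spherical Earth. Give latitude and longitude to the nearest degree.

Write both endpoints as unit vectors p₁, p₂ with components (cos φ cos λ, cos φ sin λ, sin φ).
The central angle between the endpoints is δ = arccos(p₁·p₂) ≈ 1.406 rad (80.5°).
Interpolate at f = 3/4 with slerp weights a = sin((1−f)δ)/sin δ ≈ 0.349, b = sin(fδ)/sin δ ≈ 0.881.
p = a·p₁ + b·p₂ ≈ (0.589, -0.673, -0.447); φ = arcsin(p_z) ≈ -26.55°, λ = atan2(p_y, p_x) ≈ -48.81°.

≈ 27°S, 49°W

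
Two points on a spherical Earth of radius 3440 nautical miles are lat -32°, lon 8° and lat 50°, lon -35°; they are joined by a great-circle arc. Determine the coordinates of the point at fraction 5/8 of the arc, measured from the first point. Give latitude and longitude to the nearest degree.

≈ lat 20°, lon -15°

The haversine formula gives a central angle δ ≈ 1.578 rad (90.4°) between the endpoints.
Interpolate at f = 5/8 with slerp weights a = sin((1−f)δ)/sin δ ≈ 0.558, b = sin(fδ)/sin δ ≈ 0.834.
p = a·p₁ + b·p₂ ≈ (0.908, -0.242, 0.343); φ = arcsin(p_z) ≈ 20.08°, λ = atan2(p_y, p_x) ≈ -14.91°.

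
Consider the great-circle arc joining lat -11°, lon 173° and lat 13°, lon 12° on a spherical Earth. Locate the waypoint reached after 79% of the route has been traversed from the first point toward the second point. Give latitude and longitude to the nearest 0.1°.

≈ lat 13.0°, lon 46.8°

From cos δ = sin φ₁ sin φ₂ + cos φ₁ cos φ₂ cos Δλ, the central angle is δ ≈ 2.815 rad (161.3°).
Interpolate at f = 0.79 with slerp weights a = sin((1−f)δ)/sin δ ≈ 1.740, b = sin(fδ)/sin δ ≈ 2.478.
p = a·p₁ + b·p₂ ≈ (0.667, 0.710, 0.226); φ = arcsin(p_z) ≈ 13.03°, λ = atan2(p_y, p_x) ≈ 46.80°.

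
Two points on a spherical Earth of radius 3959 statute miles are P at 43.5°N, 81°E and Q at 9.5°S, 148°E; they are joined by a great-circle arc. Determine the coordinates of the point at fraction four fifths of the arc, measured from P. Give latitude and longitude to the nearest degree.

The haversine formula gives a central angle δ ≈ 1.404 rad (80.4°) between the endpoints.
Interpolate at f = 4/5 with slerp weights a = sin((1−f)δ)/sin δ ≈ 0.281, b = sin(fδ)/sin δ ≈ 0.914.
p = a·p₁ + b·p₂ ≈ (-0.733, 0.679, 0.043); φ = arcsin(p_z) ≈ 2.44°, λ = atan2(p_y, p_x) ≈ 137.17°.

≈ 2°N, 137°E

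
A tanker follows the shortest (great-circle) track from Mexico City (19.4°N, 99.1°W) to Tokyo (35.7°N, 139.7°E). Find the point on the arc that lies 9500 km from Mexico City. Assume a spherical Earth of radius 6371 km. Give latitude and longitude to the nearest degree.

≈ 44°N, 158°E

Convert each endpoint to a unit vector on the sphere (x = cos φ cos λ, y = cos φ sin λ, z = sin φ).
The central angle between the endpoints is δ = arccos(p₁·p₂) ≈ 1.775 rad (101.7°). The total great-circle distance is δ·R ≈ 1.775 × 6371 ≈ 11310 km, so the target fraction is f = 9500/11310 ≈ 0.840.
Interpolate at f ≈ 0.840 with slerp weights a = sin((1−f)δ)/sin δ ≈ 0.286, b = sin(fδ)/sin δ ≈ 1.018.
p = a·p₁ + b·p₂ ≈ (-0.673, 0.268, 0.689); φ = arcsin(p_z) ≈ 43.56°, λ = atan2(p_y, p_x) ≈ 158.28°.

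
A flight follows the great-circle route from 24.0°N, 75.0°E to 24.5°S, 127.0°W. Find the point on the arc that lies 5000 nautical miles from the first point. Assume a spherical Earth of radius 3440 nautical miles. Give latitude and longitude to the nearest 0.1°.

≈ 2.7°S, 156.4°E

Convert each endpoint to a unit vector on the sphere (x = cos φ cos λ, y = cos φ sin λ, z = sin φ).
The central angle between the endpoints is δ = arccos(p₁·p₂) ≈ 2.792 rad (160.0°). The total great-circle distance is δ·R ≈ 2.792 × 3440 ≈ 9604 nmi, so the target fraction is f = 5000/9604 ≈ 0.521.
Interpolate at f ≈ 0.521 with slerp weights a = sin((1−f)δ)/sin δ ≈ 2.839, b = sin(fδ)/sin δ ≈ 2.898.
p = a·p₁ + b·p₂ ≈ (-0.916, 0.400, -0.047); φ = arcsin(p_z) ≈ -2.68°, λ = atan2(p_y, p_x) ≈ 156.42°.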